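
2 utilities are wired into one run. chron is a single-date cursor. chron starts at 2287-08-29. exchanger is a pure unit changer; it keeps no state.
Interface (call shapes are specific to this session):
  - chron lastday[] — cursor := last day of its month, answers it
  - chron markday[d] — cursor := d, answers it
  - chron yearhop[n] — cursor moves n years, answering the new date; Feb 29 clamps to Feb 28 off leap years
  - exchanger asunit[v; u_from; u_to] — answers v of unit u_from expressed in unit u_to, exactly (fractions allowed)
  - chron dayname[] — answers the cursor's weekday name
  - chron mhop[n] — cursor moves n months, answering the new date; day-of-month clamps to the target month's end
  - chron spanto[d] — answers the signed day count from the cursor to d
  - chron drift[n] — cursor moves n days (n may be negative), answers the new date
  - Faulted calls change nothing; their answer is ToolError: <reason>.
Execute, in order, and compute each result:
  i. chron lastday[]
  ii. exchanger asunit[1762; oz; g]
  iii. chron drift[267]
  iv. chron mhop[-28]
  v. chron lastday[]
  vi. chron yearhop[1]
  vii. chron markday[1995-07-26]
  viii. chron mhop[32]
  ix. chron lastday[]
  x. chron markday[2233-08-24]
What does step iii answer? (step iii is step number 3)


Step: chron lastday[]
Result: 2287-08-31
Step: exchanger asunit[v=1762; u_from=oz; u_to=g]
Result: 39961487797/800000
Step: chron drift[n=267]
Result: 2288-05-24
Step: chron mhop[n=-28]
Result: 2286-01-24
Step: chron lastday[]
Result: 2286-01-31
Step: chron yearhop[n=1]
Result: 2287-01-31
Step: chron markday[d=1995-07-26]
Result: 1995-07-26
Step: chron mhop[n=32]
Result: 1998-03-26
Step: chron lastday[]
Result: 1998-03-31
Step: chron markday[d=2233-08-24]
Result: 2233-08-24

Answer: 2288-05-24


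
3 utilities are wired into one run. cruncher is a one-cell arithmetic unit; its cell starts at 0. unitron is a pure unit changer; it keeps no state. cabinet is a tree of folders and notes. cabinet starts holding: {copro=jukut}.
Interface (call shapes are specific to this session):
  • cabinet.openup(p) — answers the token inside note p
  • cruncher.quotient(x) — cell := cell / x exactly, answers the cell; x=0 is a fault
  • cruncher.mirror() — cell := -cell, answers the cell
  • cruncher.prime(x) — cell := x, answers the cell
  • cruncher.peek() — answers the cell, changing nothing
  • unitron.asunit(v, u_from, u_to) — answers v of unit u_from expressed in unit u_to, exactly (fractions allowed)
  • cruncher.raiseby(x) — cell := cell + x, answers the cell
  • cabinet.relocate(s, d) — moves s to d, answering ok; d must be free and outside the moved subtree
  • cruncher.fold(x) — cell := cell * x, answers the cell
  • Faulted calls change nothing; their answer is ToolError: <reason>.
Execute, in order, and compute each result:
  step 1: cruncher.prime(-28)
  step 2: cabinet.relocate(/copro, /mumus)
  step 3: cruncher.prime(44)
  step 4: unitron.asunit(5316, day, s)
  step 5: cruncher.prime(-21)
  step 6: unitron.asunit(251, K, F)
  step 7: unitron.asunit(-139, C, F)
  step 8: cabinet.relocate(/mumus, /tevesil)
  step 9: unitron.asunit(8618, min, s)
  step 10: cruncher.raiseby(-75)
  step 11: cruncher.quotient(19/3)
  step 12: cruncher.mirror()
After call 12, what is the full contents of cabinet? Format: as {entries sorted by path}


-- 1. cruncher.prime(x→-28) -> -28
-- 2. cabinet.relocate(s→/copro, d→/mumus) -> ok
-- 3. cruncher.prime(x→44) -> 44
-- 4. unitron.asunit(v→5316, u_from→day, u_to→s) -> 459302400
-- 5. cruncher.prime(x→-21) -> -21
-- 6. unitron.asunit(v→251, u_from→K, u_to→F) -> -787/100
-- 7. unitron.asunit(v→-139, u_from→C, u_to→F) -> -1091/5
-- 8. cabinet.relocate(s→/mumus, d→/tevesil) -> ok
-- 9. unitron.asunit(v→8618, u_from→min, u_to→s) -> 517080
-- 10. cruncher.raiseby(x→-75) -> -96
-- 11. cruncher.quotient(x→19/3) -> -288/19
-- 12. cruncher.mirror() -> 288/19

Answer: {tevesil=jukut}


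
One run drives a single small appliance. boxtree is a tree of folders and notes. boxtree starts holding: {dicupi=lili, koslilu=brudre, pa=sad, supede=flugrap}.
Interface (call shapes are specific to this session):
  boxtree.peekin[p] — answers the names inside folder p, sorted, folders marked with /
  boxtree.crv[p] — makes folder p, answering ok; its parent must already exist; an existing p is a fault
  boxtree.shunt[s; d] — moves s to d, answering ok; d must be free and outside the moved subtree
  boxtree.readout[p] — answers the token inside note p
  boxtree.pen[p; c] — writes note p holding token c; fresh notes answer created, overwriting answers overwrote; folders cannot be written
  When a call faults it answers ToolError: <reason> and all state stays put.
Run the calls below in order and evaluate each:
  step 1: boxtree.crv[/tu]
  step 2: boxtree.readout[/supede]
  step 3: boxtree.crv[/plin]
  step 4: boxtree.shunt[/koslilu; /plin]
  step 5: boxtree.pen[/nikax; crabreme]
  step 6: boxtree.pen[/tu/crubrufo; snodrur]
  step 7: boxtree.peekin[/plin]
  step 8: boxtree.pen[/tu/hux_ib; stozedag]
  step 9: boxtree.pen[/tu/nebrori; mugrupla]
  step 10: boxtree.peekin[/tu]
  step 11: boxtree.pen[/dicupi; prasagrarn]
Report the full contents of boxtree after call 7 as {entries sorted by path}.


$ boxtree.crv p: /tu
= ok
$ boxtree.readout p: /supede
= flugrap
$ boxtree.crv p: /plin
= ok
$ boxtree.shunt s: /koslilu d: /plin
= ToolError: exists
$ boxtree.pen p: /nikax c: crabreme
= created
$ boxtree.pen p: /tu/crubrufo c: snodrur
= created
$ boxtree.peekin p: /plin
= []
$ boxtree.pen p: /tu/hux_ib c: stozedag
= created
$ boxtree.pen p: /tu/nebrori c: mugrupla
= created
$ boxtree.peekin p: /tu
= [crubrufo, hux_ib, nebrori]
$ boxtree.pen p: /dicupi c: prasagrarn
= overwrote

Answer: {dicupi=lili, koslilu=brudre, nikax=crabreme, pa=sad, plin/, supede=flugrap, tu/, tu/crubrufo=snodrur}


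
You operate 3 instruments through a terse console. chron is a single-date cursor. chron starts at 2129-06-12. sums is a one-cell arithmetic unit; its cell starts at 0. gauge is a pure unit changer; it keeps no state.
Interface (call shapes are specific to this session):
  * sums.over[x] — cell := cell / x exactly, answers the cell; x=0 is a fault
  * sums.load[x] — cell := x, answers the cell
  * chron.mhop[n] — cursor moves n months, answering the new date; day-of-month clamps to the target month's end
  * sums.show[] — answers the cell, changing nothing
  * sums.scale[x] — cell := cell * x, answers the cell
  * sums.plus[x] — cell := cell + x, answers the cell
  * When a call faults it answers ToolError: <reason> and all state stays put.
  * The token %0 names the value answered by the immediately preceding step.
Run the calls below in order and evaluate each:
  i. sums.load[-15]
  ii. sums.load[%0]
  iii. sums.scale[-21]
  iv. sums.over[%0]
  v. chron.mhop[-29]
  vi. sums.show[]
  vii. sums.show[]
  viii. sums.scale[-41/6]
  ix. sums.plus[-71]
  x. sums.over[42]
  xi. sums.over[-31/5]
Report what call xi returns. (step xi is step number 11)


Answer: 2335/7812

Derivation:
$ sums.load x: -15
:: -15
$ sums.load x: %0
:: -15
$ sums.scale x: -21
:: 315
$ sums.over x: %0
:: 1
$ chron.mhop n: -29
:: 2127-01-12
$ sums.show
:: 1
$ sums.show
:: 1
$ sums.scale x: -41/6
:: -41/6
$ sums.plus x: -71
:: -467/6
$ sums.over x: 42
:: -467/252
$ sums.over x: -31/5
:: 2335/7812


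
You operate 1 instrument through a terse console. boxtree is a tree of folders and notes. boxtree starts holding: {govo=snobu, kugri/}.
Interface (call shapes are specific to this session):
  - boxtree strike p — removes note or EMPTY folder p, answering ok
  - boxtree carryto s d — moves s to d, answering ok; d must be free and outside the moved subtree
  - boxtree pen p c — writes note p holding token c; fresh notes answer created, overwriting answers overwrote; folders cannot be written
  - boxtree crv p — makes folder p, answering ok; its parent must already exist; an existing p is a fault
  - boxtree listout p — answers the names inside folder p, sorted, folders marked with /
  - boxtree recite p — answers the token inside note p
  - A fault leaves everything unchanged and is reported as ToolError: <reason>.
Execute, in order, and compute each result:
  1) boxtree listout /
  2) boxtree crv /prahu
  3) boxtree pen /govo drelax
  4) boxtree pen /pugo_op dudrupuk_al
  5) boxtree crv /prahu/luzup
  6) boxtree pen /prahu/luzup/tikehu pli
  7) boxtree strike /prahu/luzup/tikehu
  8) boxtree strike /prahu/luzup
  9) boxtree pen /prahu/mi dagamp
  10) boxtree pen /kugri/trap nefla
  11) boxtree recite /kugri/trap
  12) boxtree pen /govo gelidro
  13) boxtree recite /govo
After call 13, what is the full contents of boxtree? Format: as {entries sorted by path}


Step: boxtree listout[p='/']
Result: [govo, kugri/]
Step: boxtree crv[p='/prahu']
Result: ok
Step: boxtree pen[p='/govo'; c='drelax']
Result: overwrote
Step: boxtree pen[p='/pugo_op'; c='dudrupuk_al']
Result: created
Step: boxtree crv[p='/prahu/luzup']
Result: ok
Step: boxtree pen[p='/prahu/luzup/tikehu'; c='pli']
Result: created
Step: boxtree strike[p='/prahu/luzup/tikehu']
Result: ok
Step: boxtree strike[p='/prahu/luzup']
Result: ok
Step: boxtree pen[p='/prahu/mi'; c='dagamp']
Result: created
Step: boxtree pen[p='/kugri/trap'; c='nefla']
Result: created
Step: boxtree recite[p='/kugri/trap']
Result: nefla
Step: boxtree pen[p='/govo'; c='gelidro']
Result: overwrote
Step: boxtree recite[p='/govo']
Result: gelidro

Answer: {govo=gelidro, kugri/, kugri/trap=nefla, prahu/, prahu/mi=dagamp, pugo_op=dudrupuk_al}


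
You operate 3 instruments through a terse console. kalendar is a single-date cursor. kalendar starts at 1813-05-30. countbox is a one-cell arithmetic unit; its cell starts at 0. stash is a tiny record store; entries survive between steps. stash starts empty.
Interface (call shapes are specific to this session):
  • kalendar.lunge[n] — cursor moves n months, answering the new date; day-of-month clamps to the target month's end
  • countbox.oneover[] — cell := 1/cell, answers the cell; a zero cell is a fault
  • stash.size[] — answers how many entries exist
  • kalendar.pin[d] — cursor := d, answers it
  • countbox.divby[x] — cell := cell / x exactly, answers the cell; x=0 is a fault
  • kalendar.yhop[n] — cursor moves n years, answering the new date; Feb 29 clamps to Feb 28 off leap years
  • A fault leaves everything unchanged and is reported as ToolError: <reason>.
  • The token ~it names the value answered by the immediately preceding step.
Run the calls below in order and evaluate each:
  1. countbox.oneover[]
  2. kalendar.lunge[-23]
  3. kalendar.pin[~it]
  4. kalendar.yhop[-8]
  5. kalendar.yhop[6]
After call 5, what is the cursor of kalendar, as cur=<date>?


Answer: cur=1809-06-30

Derivation:
% oneover
:: ToolError: reciprocal of zero
% lunge n→-23
:: 1811-06-30
% pin d→~it
:: 1811-06-30
% yhop n→-8
:: 1803-06-30
% yhop n→6
:: 1809-06-30


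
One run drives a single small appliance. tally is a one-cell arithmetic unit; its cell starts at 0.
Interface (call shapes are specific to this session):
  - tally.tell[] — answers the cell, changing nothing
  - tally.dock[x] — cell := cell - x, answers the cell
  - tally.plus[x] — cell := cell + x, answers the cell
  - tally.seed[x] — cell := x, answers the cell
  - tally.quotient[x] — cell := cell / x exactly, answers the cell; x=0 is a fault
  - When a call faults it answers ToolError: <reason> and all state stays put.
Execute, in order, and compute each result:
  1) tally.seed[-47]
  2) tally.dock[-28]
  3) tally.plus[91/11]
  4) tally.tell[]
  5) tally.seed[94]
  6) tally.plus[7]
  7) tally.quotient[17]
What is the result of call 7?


Answer: 101/17

Derivation:
// 1. tally.seed(-47) : -47
// 2. tally.dock(-28) : -19
// 3. tally.plus(91/11) : -118/11
// 4. tally.tell() : -118/11
// 5. tally.seed(94) : 94
// 6. tally.plus(7) : 101
// 7. tally.quotient(17) : 101/17


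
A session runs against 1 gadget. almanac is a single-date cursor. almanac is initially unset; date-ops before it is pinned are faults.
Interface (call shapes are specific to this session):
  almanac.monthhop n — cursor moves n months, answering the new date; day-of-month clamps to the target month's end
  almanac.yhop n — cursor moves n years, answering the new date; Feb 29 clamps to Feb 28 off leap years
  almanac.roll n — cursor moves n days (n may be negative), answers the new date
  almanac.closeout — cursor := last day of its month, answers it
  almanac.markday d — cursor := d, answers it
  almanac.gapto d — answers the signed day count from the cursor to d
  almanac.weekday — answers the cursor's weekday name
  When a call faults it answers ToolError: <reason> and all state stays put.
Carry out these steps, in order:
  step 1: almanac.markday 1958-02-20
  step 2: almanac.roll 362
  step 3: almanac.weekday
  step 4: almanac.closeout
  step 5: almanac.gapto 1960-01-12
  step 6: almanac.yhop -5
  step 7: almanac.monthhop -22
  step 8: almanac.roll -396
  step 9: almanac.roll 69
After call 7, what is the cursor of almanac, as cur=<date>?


$ almanac.markday d=1958-02-20
[out] 1958-02-20
$ almanac.roll n=362
[out] 1959-02-17
$ almanac.weekday
[out] Tuesday
$ almanac.closeout
[out] 1959-02-28
$ almanac.gapto d=1960-01-12
[out] 318
$ almanac.yhop n=-5
[out] 1954-02-28
$ almanac.monthhop n=-22
[out] 1952-04-28
$ almanac.roll n=-396
[out] 1951-03-29
$ almanac.roll n=69
[out] 1951-06-06

Answer: cur=1952-04-28


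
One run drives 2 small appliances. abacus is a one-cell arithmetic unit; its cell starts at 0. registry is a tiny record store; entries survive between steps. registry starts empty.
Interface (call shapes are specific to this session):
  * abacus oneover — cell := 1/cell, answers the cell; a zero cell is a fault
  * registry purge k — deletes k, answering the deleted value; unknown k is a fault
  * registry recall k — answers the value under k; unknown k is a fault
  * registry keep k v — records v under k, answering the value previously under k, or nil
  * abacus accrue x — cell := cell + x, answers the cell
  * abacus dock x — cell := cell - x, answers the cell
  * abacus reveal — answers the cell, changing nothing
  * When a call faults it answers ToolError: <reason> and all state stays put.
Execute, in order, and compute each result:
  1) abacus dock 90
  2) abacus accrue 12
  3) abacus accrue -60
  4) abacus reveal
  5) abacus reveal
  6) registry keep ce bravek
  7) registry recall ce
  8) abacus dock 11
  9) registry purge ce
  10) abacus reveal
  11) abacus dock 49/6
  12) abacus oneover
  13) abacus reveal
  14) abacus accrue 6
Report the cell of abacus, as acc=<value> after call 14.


Answer: acc=5652/943

Derivation:
·→ abacus dock(x=90)
·← -90
·→ abacus accrue(x=12)
·← -78
·→ abacus accrue(x=-60)
·← -138
·→ abacus reveal()
·← -138
·→ abacus reveal()
·← -138
·→ registry keep(k=ce, v=bravek)
·← nil
·→ registry recall(k=ce)
·← bravek
·→ abacus dock(x=11)
·← -149
·→ registry purge(k=ce)
·← bravek
·→ abacus reveal()
·← -149
·→ abacus dock(x=49/6)
·← -943/6
·→ abacus oneover()
·← -6/943
·→ abacus reveal()
·← -6/943
·→ abacus accrue(x=6)
·← 5652/943


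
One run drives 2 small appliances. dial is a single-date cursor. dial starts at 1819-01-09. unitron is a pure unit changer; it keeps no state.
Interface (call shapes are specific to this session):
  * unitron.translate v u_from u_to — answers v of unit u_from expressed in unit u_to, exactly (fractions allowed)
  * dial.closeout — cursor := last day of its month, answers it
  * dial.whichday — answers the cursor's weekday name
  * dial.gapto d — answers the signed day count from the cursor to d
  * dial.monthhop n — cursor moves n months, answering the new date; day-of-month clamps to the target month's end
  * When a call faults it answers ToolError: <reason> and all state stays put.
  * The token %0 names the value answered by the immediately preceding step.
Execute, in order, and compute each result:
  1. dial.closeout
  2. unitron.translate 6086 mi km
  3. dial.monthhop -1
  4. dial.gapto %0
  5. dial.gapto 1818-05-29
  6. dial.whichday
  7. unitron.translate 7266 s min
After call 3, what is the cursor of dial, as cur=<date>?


-> dial.closeout()
<- 1819-01-31
-> unitron.translate(v=6086, u_from=mi, u_to=km)
<- 153038556/15625
-> dial.monthhop(n=-1)
<- 1818-12-31
-> dial.gapto(d=%0)
<- 0
-> dial.gapto(d=1818-05-29)
<- -216
-> dial.whichday()
<- Thursday
-> unitron.translate(v=7266, u_from=s, u_to=min)
<- 1211/10

Answer: cur=1818-12-31


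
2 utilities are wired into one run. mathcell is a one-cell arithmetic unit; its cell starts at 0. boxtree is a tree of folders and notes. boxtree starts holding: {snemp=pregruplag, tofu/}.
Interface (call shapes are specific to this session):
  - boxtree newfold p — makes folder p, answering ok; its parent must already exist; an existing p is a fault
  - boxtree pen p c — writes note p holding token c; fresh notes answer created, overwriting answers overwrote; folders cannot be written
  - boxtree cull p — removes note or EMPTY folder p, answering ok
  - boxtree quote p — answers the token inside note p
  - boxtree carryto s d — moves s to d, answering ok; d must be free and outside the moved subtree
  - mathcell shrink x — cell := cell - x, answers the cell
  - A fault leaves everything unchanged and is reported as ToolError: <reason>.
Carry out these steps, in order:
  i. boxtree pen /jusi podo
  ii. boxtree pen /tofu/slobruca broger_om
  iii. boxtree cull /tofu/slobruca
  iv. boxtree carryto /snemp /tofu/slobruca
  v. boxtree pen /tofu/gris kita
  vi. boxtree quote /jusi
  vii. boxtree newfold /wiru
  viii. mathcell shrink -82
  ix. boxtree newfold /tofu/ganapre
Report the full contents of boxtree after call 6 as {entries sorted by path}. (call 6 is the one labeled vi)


Answer: {jusi=podo, tofu/, tofu/gris=kita, tofu/slobruca=pregruplag}

Derivation:
;; 1. boxtree pen(p→/jusi, c→podo) == created
;; 2. boxtree pen(p→/tofu/slobruca, c→broger_om) == created
;; 3. boxtree cull(p→/tofu/slobruca) == ok
;; 4. boxtree carryto(s→/snemp, d→/tofu/slobruca) == ok
;; 5. boxtree pen(p→/tofu/gris, c→kita) == created
;; 6. boxtree quote(p→/jusi) == podo
;; 7. boxtree newfold(p→/wiru) == ok
;; 8. mathcell shrink(x→-82) == 82
;; 9. boxtree newfold(p→/tofu/ganapre) == ok


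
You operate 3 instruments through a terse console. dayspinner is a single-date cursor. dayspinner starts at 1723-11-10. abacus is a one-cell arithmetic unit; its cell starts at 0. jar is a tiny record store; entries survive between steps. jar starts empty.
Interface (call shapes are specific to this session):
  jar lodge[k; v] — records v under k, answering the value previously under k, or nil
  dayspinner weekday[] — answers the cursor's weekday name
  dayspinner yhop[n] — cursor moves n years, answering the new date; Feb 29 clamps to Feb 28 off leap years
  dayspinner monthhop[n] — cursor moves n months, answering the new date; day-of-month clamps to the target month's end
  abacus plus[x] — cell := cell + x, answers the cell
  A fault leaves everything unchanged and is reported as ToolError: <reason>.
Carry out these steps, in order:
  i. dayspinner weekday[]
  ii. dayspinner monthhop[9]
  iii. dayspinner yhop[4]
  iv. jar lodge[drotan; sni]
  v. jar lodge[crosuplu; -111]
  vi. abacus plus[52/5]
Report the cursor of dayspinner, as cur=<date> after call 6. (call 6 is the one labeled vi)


Answer: cur=1728-08-10

Derivation:
Do: dayspinner weekday[]
See: Wednesday
Do: dayspinner monthhop[n→9]
See: 1724-08-10
Do: dayspinner yhop[n→4]
See: 1728-08-10
Do: jar lodge[k→drotan; v→sni]
See: nil
Do: jar lodge[k→crosuplu; v→-111]
See: nil
Do: abacus plus[x→52/5]
See: 52/5


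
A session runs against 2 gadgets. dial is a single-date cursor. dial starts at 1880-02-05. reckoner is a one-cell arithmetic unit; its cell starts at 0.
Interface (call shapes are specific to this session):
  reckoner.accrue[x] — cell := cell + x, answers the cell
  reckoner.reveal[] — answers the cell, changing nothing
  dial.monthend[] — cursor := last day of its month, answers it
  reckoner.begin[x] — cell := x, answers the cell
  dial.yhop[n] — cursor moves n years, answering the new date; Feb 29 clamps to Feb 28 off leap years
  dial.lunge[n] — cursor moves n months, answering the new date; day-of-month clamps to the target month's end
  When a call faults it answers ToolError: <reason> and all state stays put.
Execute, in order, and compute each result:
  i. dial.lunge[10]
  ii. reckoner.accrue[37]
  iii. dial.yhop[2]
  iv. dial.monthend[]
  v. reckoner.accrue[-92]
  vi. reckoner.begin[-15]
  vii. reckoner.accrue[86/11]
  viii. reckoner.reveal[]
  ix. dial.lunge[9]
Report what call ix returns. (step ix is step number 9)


Answer: 1883-09-30

Derivation:
# 1. lunge(10) : 1880-12-05
# 2. accrue(37) : 37
# 3. yhop(2) : 1882-12-05
# 4. monthend() : 1882-12-31
# 5. accrue(-92) : -55
# 6. begin(-15) : -15
# 7. accrue(86/11) : -79/11
# 8. reveal() : -79/11
# 9. lunge(9) : 1883-09-30


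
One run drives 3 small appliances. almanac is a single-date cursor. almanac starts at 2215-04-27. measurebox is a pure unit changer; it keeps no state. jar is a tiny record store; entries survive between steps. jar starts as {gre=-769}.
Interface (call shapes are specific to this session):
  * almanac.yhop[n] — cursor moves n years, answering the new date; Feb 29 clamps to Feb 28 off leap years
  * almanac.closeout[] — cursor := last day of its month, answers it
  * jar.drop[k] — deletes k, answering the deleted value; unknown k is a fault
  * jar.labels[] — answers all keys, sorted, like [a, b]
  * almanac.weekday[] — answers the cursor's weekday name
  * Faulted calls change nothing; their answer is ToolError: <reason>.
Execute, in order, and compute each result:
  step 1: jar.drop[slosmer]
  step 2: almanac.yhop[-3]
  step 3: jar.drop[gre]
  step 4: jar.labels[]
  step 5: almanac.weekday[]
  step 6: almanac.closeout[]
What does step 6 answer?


Answer: 2212-04-30

Derivation:
$ jar.drop k: slosmer
:: ToolError: no such key slosmer
$ almanac.yhop n: -3
:: 2212-04-27
$ jar.drop k: gre
:: -769
$ jar.labels
:: []
$ almanac.weekday
:: Monday
$ almanac.closeout
:: 2212-04-30


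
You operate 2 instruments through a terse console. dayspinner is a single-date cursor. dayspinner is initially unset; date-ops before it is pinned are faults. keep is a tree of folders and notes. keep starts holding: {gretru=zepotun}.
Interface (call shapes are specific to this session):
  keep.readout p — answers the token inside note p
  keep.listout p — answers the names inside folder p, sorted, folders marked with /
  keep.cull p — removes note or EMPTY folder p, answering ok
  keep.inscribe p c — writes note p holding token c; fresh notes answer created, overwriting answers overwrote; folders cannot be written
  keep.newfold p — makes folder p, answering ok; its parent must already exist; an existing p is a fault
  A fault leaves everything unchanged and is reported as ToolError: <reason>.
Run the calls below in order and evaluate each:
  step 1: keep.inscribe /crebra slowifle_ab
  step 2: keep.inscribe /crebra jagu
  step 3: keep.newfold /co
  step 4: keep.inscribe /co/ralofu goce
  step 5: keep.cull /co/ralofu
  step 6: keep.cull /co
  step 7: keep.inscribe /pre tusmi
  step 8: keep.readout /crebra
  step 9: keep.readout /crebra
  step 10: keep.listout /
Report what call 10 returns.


Answer: [crebra, gretru, pre]

Derivation:
;; keep.inscribe(p='/crebra', c='slowifle_ab') == created
;; keep.inscribe(p='/crebra', c='jagu') == overwrote
;; keep.newfold(p='/co') == ok
;; keep.inscribe(p='/co/ralofu', c='goce') == created
;; keep.cull(p='/co/ralofu') == ok
;; keep.cull(p='/co') == ok
;; keep.inscribe(p='/pre', c='tusmi') == created
;; keep.readout(p='/crebra') == jagu
;; keep.readout(p='/crebra') == jagu
;; keep.listout(p='/') == [crebra, gretru, pre]


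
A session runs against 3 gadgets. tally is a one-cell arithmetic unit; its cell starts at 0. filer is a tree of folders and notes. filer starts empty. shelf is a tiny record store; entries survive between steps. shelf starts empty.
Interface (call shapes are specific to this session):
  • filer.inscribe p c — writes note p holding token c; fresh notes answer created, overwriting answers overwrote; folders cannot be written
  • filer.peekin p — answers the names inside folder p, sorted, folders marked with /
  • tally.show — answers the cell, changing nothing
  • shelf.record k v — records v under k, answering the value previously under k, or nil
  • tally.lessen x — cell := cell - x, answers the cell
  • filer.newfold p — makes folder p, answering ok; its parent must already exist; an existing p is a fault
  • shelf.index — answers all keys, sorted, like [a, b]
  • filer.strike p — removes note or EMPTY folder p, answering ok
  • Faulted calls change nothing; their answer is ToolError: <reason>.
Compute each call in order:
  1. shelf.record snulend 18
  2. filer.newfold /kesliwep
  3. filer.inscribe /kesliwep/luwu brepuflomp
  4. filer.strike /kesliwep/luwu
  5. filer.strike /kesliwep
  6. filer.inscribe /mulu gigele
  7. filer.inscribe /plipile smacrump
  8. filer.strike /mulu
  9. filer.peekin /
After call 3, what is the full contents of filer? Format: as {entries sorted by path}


I try shelf.record with k='snulend', v='18', and observe nil.
Next I call filer.newfold with p='/kesliwep', and get ok.
I invoke filer.inscribe with p='/kesliwep/luwu', c='brepuflomp', giving created.
Invoking filer.strike with p='/kesliwep/luwu', — result: ok.
I try filer.strike with p='/kesliwep', and get ok.
I use filer.inscribe with p='/mulu', c='gigele', yielding created.
Next I call filer.inscribe with p='/plipile', c='smacrump', and observe created.
Then filer.strike with p='/mulu', yielding ok.
I call filer.peekin with p='/', — result: [plipile].

Answer: {kesliwep/, kesliwep/luwu=brepuflomp}


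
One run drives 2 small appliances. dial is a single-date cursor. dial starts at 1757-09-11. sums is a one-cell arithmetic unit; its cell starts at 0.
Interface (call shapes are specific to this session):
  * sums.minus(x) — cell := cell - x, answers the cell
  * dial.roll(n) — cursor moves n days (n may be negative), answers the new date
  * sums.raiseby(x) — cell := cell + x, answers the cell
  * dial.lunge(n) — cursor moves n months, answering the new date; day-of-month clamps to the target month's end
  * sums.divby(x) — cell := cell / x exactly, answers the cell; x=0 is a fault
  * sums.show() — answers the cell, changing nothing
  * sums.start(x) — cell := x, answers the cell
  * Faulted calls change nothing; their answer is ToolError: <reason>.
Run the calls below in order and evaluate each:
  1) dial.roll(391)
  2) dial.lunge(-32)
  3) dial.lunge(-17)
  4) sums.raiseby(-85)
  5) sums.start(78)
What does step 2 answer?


Answer: 1756-02-07

Derivation:
I invoke dial.roll with n→391, giving 1758-10-07.
Next I call dial.lunge with n→-32, yielding 1756-02-07.
Using dial.lunge with n→-17, yielding 1754-09-07.
I use sums.raiseby with x→-85, which returns -85.
Using sums.start with x→78, which returns 78.


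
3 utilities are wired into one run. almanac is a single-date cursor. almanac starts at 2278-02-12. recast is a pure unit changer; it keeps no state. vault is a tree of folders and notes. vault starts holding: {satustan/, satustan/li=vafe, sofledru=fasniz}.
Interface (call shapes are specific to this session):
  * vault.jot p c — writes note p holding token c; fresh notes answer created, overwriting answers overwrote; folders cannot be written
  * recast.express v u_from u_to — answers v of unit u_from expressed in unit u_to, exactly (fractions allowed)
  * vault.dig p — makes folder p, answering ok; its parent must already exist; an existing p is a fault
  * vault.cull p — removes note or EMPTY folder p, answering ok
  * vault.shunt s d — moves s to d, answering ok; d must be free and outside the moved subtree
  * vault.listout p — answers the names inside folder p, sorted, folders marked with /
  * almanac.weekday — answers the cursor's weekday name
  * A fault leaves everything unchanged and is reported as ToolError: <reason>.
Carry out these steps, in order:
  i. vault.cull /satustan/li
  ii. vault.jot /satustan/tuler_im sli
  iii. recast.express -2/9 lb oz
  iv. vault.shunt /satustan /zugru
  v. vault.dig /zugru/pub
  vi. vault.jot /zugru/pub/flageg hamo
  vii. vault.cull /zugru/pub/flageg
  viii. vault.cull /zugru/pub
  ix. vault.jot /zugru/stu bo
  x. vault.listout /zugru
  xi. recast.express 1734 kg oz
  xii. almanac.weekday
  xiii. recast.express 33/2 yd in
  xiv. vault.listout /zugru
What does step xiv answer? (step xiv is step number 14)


Answer: [stu, tuler_im]

Derivation:
-> cull(p=/satustan/li)
<- ok
-> jot(p=/satustan/tuler_im, c=sli)
<- created
-> express(v=-2/9, u_from=lb, u_to=oz)
<- -32/9
-> shunt(s=/satustan, d=/zugru)
<- ok
-> dig(p=/zugru/pub)
<- ok
-> jot(p=/zugru/pub/flageg, c=hamo)
<- created
-> cull(p=/zugru/pub/flageg)
<- ok
-> cull(p=/zugru/pub)
<- ok
-> jot(p=/zugru/stu, c=bo)
<- created
-> listout(p=/zugru)
<- [stu, tuler_im]
-> express(v=1734, u_from=kg, u_to=oz)
<- 2774400000000/45359237
-> weekday()
<- Tuesday
-> express(v=33/2, u_from=yd, u_to=in)
<- 594
-> listout(p=/zugru)
<- [stu, tuler_im]


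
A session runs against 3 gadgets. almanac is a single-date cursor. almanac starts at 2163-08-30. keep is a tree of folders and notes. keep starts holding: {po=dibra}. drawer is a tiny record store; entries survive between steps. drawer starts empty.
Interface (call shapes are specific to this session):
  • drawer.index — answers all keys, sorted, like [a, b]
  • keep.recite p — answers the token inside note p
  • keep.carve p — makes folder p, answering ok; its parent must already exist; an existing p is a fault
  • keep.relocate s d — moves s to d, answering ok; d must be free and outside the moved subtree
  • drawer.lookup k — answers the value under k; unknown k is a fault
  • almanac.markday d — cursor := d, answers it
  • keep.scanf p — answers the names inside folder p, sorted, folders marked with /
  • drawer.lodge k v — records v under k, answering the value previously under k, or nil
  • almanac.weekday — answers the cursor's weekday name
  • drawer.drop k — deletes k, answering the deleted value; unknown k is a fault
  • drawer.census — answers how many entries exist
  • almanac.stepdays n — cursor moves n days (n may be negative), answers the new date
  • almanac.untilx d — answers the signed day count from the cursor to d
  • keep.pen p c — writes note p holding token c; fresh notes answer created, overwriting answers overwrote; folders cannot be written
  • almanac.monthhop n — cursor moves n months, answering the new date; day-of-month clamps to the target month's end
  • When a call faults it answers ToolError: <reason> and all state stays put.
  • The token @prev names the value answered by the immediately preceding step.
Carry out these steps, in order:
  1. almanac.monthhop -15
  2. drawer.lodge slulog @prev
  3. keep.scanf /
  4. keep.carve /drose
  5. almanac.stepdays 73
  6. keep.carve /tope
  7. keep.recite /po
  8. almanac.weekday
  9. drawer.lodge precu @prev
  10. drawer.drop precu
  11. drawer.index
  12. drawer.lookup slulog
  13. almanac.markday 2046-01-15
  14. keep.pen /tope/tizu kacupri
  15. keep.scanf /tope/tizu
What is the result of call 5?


% 1. monthhop(n='-15') ~> 2162-05-30
% 2. lodge(k='slulog', v='@prev') ~> nil
% 3. scanf(p='/') ~> [po]
% 4. carve(p='/drose') ~> ok
% 5. stepdays(n='73') ~> 2162-08-11
% 6. carve(p='/tope') ~> ok
% 7. recite(p='/po') ~> dibra
% 8. weekday() ~> Wednesday
% 9. lodge(k='precu', v='@prev') ~> nil
% 10. drop(k='precu') ~> Wednesday
% 11. index() ~> [slulog]
% 12. lookup(k='slulog') ~> 2162-05-30
% 13. markday(d='2046-01-15') ~> 2046-01-15
% 14. pen(p='/tope/tizu', c='kacupri') ~> created
% 15. scanf(p='/tope/tizu') ~> ToolError: not a directory

Answer: 2162-08-11


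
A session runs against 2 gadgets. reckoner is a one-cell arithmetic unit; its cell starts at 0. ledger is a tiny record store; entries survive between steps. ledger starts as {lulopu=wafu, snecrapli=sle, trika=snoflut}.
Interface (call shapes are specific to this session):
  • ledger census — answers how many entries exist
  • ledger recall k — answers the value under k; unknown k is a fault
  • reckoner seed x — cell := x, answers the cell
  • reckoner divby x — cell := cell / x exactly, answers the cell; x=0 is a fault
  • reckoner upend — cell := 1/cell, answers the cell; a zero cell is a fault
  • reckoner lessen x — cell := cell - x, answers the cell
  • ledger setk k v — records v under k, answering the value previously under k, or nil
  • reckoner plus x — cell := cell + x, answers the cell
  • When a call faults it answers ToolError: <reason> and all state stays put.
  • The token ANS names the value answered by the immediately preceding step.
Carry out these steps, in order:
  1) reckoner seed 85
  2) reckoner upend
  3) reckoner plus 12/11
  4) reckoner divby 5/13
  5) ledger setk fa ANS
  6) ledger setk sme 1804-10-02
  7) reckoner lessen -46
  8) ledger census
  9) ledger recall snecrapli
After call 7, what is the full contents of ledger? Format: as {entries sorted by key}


→ reckoner seed(85)
← 85
→ reckoner upend()
← 1/85
→ reckoner plus(12/11)
← 1031/935
→ reckoner divby(5/13)
← 13403/4675
→ ledger setk(fa, ANS)
← nil
→ ledger setk(sme, 1804-10-02)
← nil
→ reckoner lessen(-46)
← 228453/4675
→ ledger census()
← 5
→ ledger recall(snecrapli)
← sle

Answer: {fa=13403/4675, lulopu=wafu, sme=1804-10-02, snecrapli=sle, trika=snoflut}


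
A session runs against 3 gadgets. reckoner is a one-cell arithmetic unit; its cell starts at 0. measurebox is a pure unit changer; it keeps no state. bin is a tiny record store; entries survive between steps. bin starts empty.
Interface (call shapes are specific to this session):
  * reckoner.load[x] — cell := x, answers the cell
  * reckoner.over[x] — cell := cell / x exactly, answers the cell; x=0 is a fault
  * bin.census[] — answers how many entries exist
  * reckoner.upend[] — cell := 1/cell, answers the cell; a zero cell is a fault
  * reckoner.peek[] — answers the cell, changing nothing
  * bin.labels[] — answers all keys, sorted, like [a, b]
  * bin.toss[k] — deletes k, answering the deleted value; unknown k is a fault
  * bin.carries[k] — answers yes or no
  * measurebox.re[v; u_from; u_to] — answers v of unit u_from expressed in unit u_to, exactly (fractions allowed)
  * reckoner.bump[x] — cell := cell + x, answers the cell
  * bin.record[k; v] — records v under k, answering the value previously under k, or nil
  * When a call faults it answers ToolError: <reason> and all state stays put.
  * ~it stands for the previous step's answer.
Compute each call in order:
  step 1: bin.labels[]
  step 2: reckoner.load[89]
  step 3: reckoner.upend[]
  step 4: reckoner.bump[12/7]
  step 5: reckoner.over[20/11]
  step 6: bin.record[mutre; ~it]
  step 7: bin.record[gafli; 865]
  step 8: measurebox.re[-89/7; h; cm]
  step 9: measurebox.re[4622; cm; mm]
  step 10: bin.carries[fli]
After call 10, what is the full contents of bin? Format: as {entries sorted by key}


# bin.labels() ~> []
# reckoner.load(x='89') ~> 89
# reckoner.upend() ~> 1/89
# reckoner.bump(x='12/7') ~> 1075/623
# reckoner.over(x='20/11') ~> 2365/2492
# bin.record(k='mutre', v='~it') ~> nil
# bin.record(k='gafli', v='865') ~> nil
# measurebox.re(v='-89/7', u_from='h', u_to='cm') ~> ToolError: incompatible units
# measurebox.re(v='4622', u_from='cm', u_to='mm') ~> 46220
# bin.carries(k='fli') ~> no

Answer: {gafli=865, mutre=2365/2492}


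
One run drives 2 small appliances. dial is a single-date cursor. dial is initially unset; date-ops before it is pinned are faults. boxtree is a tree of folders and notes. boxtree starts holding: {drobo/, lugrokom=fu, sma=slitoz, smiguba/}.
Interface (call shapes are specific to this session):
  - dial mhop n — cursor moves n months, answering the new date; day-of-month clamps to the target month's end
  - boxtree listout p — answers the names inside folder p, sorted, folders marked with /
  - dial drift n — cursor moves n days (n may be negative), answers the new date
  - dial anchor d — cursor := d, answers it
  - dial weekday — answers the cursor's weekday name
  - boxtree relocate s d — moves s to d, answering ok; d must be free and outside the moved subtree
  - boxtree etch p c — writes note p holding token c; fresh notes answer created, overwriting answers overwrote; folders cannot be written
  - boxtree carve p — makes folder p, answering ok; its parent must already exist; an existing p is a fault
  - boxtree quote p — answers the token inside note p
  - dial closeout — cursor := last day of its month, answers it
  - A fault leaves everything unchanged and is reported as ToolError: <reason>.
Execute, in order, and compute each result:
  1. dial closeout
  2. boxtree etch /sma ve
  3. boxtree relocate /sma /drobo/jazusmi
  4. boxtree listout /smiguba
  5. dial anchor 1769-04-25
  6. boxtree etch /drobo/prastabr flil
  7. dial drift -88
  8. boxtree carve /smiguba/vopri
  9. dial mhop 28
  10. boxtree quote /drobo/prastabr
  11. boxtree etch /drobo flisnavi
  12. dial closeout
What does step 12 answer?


Answer: 1771-05-31

Derivation:
→ dial closeout()
← ToolError: no date set
→ boxtree etch(p='/sma', c='ve')
← overwrote
→ boxtree relocate(s='/sma', d='/drobo/jazusmi')
← ok
→ boxtree listout(p='/smiguba')
← []
→ dial anchor(d='1769-04-25')
← 1769-04-25
→ boxtree etch(p='/drobo/prastabr', c='flil')
← created
→ dial drift(n='-88')
← 1769-01-27
→ boxtree carve(p='/smiguba/vopri')
← ok
→ dial mhop(n='28')
← 1771-05-27
→ boxtree quote(p='/drobo/prastabr')
← flil
→ boxtree etch(p='/drobo', c='flisnavi')
← ToolError: is a directory
→ dial closeout()
← 1771-05-31


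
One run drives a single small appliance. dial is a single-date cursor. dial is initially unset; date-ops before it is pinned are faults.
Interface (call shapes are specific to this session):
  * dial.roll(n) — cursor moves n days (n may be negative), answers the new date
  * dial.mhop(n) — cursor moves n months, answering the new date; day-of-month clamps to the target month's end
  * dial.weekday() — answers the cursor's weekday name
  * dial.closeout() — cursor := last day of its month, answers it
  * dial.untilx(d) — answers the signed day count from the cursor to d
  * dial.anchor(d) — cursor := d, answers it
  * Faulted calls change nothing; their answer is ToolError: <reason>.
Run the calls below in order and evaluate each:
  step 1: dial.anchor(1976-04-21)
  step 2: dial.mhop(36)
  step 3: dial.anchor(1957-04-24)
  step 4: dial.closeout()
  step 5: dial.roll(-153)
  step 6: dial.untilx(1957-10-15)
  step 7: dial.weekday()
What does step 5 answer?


Answer: 1956-11-28

Derivation:
>>> dial.anchor d=1976-04-21
:: 1976-04-21
>>> dial.mhop n=36
:: 1979-04-21
>>> dial.anchor d=1957-04-24
:: 1957-04-24
>>> dial.closeout
:: 1957-04-30
>>> dial.roll n=-153
:: 1956-11-28
>>> dial.untilx d=1957-10-15
:: 321
>>> dial.weekday
:: Wednesday


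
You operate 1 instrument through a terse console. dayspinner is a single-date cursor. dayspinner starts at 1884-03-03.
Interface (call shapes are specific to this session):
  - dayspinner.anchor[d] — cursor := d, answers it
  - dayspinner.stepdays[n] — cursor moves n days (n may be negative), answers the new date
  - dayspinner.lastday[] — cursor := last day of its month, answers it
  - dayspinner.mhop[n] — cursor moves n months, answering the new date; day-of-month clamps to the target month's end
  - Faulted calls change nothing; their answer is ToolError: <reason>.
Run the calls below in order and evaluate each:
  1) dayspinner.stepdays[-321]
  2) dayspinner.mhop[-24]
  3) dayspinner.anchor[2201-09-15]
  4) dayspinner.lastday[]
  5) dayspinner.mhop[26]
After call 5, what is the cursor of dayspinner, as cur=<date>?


Answer: cur=2203-11-30

Derivation:
! stepdays(n→-321) ~> 1883-04-17
! mhop(n→-24) ~> 1881-04-17
! anchor(d→2201-09-15) ~> 2201-09-15
! lastday() ~> 2201-09-30
! mhop(n→26) ~> 2203-11-30
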